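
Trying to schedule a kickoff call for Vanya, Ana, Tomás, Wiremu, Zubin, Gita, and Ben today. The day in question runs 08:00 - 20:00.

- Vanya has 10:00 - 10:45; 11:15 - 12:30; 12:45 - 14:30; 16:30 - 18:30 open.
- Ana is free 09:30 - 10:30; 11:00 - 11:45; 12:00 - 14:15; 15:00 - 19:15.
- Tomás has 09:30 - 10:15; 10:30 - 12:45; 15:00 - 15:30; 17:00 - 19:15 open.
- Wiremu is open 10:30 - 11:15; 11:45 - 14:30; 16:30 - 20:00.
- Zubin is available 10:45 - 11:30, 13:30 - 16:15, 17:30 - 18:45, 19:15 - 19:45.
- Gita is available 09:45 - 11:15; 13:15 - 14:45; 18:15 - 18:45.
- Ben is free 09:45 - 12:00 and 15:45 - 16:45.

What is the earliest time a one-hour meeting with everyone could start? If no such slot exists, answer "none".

none

Vanya ∩ Ana: 10:00-10:30, 11:15-11:45, 12:00-12:30, 12:45-14:15, 16:30-18:30.
Vanya ∩ Ana ∩ Tomás: 10:00-10:15, 11:15-11:45, 12:00-12:30, 17:00-18:30.
Vanya ∩ Ana ∩ Tomás ∩ Wiremu: 12:00-12:30, 17:00-18:30.
Vanya ∩ Ana ∩ Tomás ∩ Wiremu ∩ Zubin: 17:30-18:30.
Vanya ∩ Ana ∩ Tomás ∩ Wiremu ∩ Zubin ∩ Gita: 18:15-18:30.
Vanya ∩ Ana ∩ Tomás ∩ Wiremu ∩ Zubin ∩ Gita ∩ Ben: ∅.
There is no time when everyone is free.
No common window is at least 60 minutes long.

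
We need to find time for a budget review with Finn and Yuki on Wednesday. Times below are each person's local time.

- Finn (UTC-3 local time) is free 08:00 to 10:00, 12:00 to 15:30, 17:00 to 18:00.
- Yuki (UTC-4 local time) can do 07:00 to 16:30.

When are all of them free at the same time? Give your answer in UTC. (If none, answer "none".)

Finn in UTC: 11:00-13:00, 15:00-18:30, 20:00-21:00 (add 3h to convert from UTC-3).
Yuki in UTC: 11:00-20:30 (add 4h to convert from UTC-4).
Finn ∩ Yuki: 11:00-13:00, 15:00-18:30, 20:00-20:30.
So the common availability across everyone is 11:00-13:00, 15:00-18:30, 20:00-20:30.

11:00-13:00, 15:00-18:30, 20:00-20:30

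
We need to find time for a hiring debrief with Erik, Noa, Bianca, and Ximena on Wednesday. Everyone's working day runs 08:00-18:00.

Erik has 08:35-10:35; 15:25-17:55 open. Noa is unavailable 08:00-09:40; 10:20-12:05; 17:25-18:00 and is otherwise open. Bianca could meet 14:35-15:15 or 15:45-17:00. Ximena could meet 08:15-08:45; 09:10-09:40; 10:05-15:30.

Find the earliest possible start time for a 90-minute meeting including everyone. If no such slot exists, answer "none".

Erik free: 08:35-10:35, 15:25-17:55.
Noa free: 09:40-10:20, 12:05-17:25 (invert busy blocks within the working day).
Bianca free: 14:35-15:15, 15:45-17:00.
Ximena free: 08:15-08:45, 09:10-09:40, 10:05-15:30.
Erik ∩ Noa: 09:40-10:20, 15:25-17:25.
Erik ∩ Noa ∩ Bianca: 15:45-17:00.
Erik ∩ Noa ∩ Bianca ∩ Ximena: ∅.
There is no time when everyone is free.
No common window is at least 90 minutes long.

none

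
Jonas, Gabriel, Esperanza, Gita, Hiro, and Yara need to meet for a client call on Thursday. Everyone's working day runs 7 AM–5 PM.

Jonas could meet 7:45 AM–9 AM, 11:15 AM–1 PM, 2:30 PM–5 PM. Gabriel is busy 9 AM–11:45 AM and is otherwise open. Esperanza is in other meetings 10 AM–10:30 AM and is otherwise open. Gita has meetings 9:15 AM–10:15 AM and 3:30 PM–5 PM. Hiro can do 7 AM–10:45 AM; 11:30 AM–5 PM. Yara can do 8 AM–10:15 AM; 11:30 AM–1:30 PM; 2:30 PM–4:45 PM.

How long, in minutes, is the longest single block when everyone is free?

75

Jonas free: 07:45-09:00, 11:15-13:00, 14:30-17:00.
Gabriel free: 07:00-09:00, 11:45-17:00 (invert busy blocks within the working day).
Esperanza free: 07:00-10:00, 10:30-17:00 (invert busy blocks within the working day).
Gita free: 07:00-09:15, 10:15-15:30 (invert busy blocks within the working day).
Hiro free: 07:00-10:45, 11:30-17:00.
Yara free: 08:00-10:15, 11:30-13:30, 14:30-16:45.
Jonas ∩ Gabriel: 07:45-09:00, 11:45-13:00, 14:30-17:00.
Jonas ∩ Gabriel ∩ Esperanza: 07:45-09:00, 11:45-13:00, 14:30-17:00.
Jonas ∩ Gabriel ∩ Esperanza ∩ Gita: 07:45-09:00, 11:45-13:00, 14:30-15:30.
Jonas ∩ Gabriel ∩ Esperanza ∩ Gita ∩ Hiro: 07:45-09:00, 11:45-13:00, 14:30-15:30.
Jonas ∩ Gabriel ∩ Esperanza ∩ Gita ∩ Hiro ∩ Yara: 08:00-09:00, 11:45-13:00, 14:30-15:30.
Those are the intersection windows.
The longest is 11:45-13:00 at 75 minutes.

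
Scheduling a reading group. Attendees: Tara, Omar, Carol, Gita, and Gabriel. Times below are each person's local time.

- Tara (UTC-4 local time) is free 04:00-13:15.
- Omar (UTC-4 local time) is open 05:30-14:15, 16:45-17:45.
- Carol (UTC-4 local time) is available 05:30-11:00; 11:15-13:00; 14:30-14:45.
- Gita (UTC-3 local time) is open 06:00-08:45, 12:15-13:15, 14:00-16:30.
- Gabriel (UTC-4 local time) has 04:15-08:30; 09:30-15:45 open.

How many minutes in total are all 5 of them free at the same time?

195

Tara in UTC: 08:00-17:15 (add 4h to convert from UTC-4).
Omar in UTC: 09:30-18:15, 20:45-21:45 (add 4h to convert from UTC-4).
Carol in UTC: 09:30-15:00, 15:15-17:00, 18:30-18:45 (add 4h to convert from UTC-4).
Gita in UTC: 09:00-11:45, 15:15-16:15, 17:00-19:30 (add 3h to convert from UTC-3).
Gabriel in UTC: 08:15-12:30, 13:30-19:45 (add 4h to convert from UTC-4).
Tara ∩ Omar: 09:30-17:15.
Tara ∩ Omar ∩ Carol: 09:30-15:00, 15:15-17:00.
Tara ∩ Omar ∩ Carol ∩ Gita: 09:30-11:45, 15:15-16:15.
Tara ∩ Omar ∩ Carol ∩ Gita ∩ Gabriel: 09:30-11:45, 15:15-16:15.
Those are the intersection windows.
Summing the common windows: 135 + 60 = 195 minutes.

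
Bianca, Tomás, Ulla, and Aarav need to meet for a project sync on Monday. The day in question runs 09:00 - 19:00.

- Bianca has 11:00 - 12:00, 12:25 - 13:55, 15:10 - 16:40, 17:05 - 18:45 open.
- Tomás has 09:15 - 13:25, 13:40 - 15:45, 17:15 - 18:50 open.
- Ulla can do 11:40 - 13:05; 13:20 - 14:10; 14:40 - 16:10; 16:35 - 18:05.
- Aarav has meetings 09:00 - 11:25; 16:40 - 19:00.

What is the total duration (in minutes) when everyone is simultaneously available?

115

Bianca free: 11:00-12:00, 12:25-13:55, 15:10-16:40, 17:05-18:45.
Tomás free: 09:15-13:25, 13:40-15:45, 17:15-18:50.
Ulla free: 11:40-13:05, 13:20-14:10, 14:40-16:10, 16:35-18:05.
Aarav free: 11:25-16:40 (invert busy blocks within the working day).
Bianca ∩ Tomás: 11:00-12:00, 12:25-13:25, 13:40-13:55, 15:10-15:45, 17:15-18:45.
Bianca ∩ Tomás ∩ Ulla: 11:40-12:00, 12:25-13:05, 13:20-13:25, 13:40-13:55, 15:10-15:45, 17:15-18:05.
Bianca ∩ Tomás ∩ Ulla ∩ Aarav: 11:40-12:00, 12:25-13:05, 13:20-13:25, 13:40-13:55, 15:10-15:45.
Summing the common windows: 20 + 40 + 5 + 15 + 35 = 115 minutes.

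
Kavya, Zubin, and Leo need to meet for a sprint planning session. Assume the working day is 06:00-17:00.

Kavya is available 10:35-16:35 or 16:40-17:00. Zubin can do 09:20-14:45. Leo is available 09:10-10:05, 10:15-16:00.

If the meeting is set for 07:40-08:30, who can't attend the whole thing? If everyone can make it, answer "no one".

Kavya, Leo, Zubin

Kavya: not fully free for 07:40-08:30. Zubin: not fully free for 07:40-08:30. Leo: not fully free for 07:40-08:30.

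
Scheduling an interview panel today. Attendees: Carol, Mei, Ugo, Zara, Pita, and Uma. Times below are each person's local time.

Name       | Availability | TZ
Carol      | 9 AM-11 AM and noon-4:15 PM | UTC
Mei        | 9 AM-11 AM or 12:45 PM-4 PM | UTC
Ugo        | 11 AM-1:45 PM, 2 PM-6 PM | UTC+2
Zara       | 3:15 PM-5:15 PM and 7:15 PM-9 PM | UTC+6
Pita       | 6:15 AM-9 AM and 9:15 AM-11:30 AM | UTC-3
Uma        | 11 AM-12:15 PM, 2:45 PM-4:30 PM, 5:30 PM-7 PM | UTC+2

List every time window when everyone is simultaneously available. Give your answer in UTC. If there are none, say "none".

Carol in UTC: 09:00-11:00, 12:00-16:15.
Mei in UTC: 09:00-11:00, 12:45-16:00.
Ugo in UTC: 09:00-11:45, 12:00-16:00 (subtract 2h to convert from UTC+2).
Zara in UTC: 09:15-11:15, 13:15-15:00 (subtract 6h to convert from UTC+6).
Pita in UTC: 09:15-12:00, 12:15-14:30 (add 3h to convert from UTC-3).
Uma in UTC: 09:00-10:15, 12:45-14:30, 15:30-17:00 (subtract 2h to convert from UTC+2).
Carol ∩ Mei: 09:00-11:00, 12:45-16:00.
Carol ∩ Mei ∩ Ugo: 09:00-11:00, 12:45-16:00.
Carol ∩ Mei ∩ Ugo ∩ Zara: 09:15-11:00, 13:15-15:00.
Carol ∩ Mei ∩ Ugo ∩ Zara ∩ Pita: 09:15-11:00, 13:15-14:30.
Carol ∩ Mei ∩ Ugo ∩ Zara ∩ Pita ∩ Uma: 09:15-10:15, 13:15-14:30.

09:15-10:15, 13:15-14:30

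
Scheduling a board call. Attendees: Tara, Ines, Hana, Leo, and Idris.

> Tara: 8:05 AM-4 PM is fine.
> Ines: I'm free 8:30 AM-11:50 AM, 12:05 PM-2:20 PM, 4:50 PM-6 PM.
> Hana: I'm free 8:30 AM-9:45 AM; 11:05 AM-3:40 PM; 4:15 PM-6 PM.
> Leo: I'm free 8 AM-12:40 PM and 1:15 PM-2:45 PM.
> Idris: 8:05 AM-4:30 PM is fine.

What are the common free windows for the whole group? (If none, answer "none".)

08:30-09:45, 11:05-11:50, 12:05-12:40, 13:15-14:20

Tara ∩ Ines: 08:30-11:50, 12:05-14:20.
Tara ∩ Ines ∩ Hana: 08:30-09:45, 11:05-11:50, 12:05-14:20.
Tara ∩ Ines ∩ Hana ∩ Leo: 08:30-09:45, 11:05-11:50, 12:05-12:40, 13:15-14:20.
Tara ∩ Ines ∩ Hana ∩ Leo ∩ Idris: 08:30-09:45, 11:05-11:50, 12:05-12:40, 13:15-14:20.
So the common availability across everyone is 08:30-09:45, 11:05-11:50, 12:05-12:40, 13:15-14:20.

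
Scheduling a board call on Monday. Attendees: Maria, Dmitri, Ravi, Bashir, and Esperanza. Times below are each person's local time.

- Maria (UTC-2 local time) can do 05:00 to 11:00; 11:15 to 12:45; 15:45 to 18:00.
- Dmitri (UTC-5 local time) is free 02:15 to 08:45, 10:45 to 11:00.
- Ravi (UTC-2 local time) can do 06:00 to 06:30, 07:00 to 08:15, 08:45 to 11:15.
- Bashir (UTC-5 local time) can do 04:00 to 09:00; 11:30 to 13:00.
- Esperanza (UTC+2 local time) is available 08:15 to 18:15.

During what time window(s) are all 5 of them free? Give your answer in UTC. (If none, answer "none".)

09:00-10:15, 10:45-13:00

Maria in UTC: 07:00-13:00, 13:15-14:45, 17:45-20:00 (add 2h to convert from UTC-2).
Dmitri in UTC: 07:15-13:45, 15:45-16:00 (add 5h to convert from UTC-5).
Ravi in UTC: 08:00-08:30, 09:00-10:15, 10:45-13:15 (add 2h to convert from UTC-2).
Bashir in UTC: 09:00-14:00, 16:30-18:00 (add 5h to convert from UTC-5).
Esperanza in UTC: 06:15-16:15 (subtract 2h to convert from UTC+2).
Maria ∩ Dmitri: 07:15-13:00, 13:15-13:45.
Maria ∩ Dmitri ∩ Ravi: 08:00-08:30, 09:00-10:15, 10:45-13:00.
Maria ∩ Dmitri ∩ Ravi ∩ Bashir: 09:00-10:15, 10:45-13:00.
Maria ∩ Dmitri ∩ Ravi ∩ Bashir ∩ Esperanza: 09:00-10:15, 10:45-13:00.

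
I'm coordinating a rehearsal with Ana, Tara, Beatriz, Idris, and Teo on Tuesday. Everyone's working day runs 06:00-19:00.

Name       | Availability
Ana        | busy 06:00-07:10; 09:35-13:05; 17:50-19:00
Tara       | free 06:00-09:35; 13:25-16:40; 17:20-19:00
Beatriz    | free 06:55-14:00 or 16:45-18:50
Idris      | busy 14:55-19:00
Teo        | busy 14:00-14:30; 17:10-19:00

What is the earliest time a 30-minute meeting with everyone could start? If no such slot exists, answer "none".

07:10

Ana free: 07:10-09:35, 13:05-17:50 (invert busy blocks within the working day).
Tara free: 06:00-09:35, 13:25-16:40, 17:20-19:00.
Beatriz free: 06:55-14:00, 16:45-18:50.
Idris free: 06:00-14:55 (invert busy blocks within the working day).
Teo free: 06:00-14:00, 14:30-17:10 (invert busy blocks within the working day).
Ana ∩ Tara: 07:10-09:35, 13:25-16:40, 17:20-17:50.
Ana ∩ Tara ∩ Beatriz: 07:10-09:35, 13:25-14:00, 17:20-17:50.
Ana ∩ Tara ∩ Beatriz ∩ Idris: 07:10-09:35, 13:25-14:00.
Ana ∩ Tara ∩ Beatriz ∩ Idris ∩ Teo: 07:10-09:35, 13:25-14:00.
So the common availability across everyone is 07:10-09:35, 13:25-14:00.
The first common window of at least 30 minutes is 07:10-09:35, so the earliest start is 07:10.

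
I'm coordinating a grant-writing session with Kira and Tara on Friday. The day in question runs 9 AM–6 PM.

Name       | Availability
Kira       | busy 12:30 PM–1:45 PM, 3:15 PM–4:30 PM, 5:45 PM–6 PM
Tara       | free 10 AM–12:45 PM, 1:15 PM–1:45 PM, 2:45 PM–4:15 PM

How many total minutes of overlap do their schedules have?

180

Kira free: 09:00-12:30, 13:45-15:15, 16:30-17:45 (invert busy blocks within the working day).
Tara free: 10:00-12:45, 13:15-13:45, 14:45-16:15.
Kira ∩ Tara: 10:00-12:30, 14:45-15:15.
So the common availability across everyone is 10:00-12:30, 14:45-15:15.
Summing the common windows: 150 + 30 = 180 minutes.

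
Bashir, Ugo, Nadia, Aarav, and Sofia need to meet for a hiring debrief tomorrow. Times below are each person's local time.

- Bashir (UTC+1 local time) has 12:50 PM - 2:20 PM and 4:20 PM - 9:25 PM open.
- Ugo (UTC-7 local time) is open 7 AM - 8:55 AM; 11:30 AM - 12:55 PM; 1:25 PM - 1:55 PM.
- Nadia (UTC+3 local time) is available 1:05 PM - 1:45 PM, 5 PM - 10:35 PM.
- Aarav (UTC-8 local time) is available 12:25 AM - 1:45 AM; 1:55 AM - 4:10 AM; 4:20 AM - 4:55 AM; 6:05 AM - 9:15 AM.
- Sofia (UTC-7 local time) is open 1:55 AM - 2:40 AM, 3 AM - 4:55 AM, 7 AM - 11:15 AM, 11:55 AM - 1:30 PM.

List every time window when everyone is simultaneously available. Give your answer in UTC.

15:20-15:55

Bashir in UTC: 11:50-13:20, 15:20-20:25 (subtract 1h to convert from UTC+1).
Ugo in UTC: 14:00-15:55, 18:30-19:55, 20:25-20:55 (add 7h to convert from UTC-7).
Nadia in UTC: 10:05-10:45, 14:00-19:35 (subtract 3h to convert from UTC+3).
Aarav in UTC: 08:25-09:45, 09:55-12:10, 12:20-12:55, 14:05-17:15 (add 8h to convert from UTC-8).
Sofia in UTC: 08:55-09:40, 10:00-11:55, 14:00-18:15, 18:55-20:30 (add 7h to convert from UTC-7).
Bashir ∩ Ugo: 15:20-15:55, 18:30-19:55.
Bashir ∩ Ugo ∩ Nadia: 15:20-15:55, 18:30-19:35.
Bashir ∩ Ugo ∩ Nadia ∩ Aarav: 15:20-15:55.
Bashir ∩ Ugo ∩ Nadia ∩ Aarav ∩ Sofia: 15:20-15:55.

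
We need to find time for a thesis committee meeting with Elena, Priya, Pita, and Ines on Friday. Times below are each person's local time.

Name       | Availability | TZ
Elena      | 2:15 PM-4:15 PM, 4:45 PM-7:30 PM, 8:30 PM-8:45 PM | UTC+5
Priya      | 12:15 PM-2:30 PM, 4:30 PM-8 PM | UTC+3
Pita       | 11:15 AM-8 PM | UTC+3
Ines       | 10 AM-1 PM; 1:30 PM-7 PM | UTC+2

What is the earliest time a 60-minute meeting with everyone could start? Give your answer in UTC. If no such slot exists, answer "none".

09:15

Elena in UTC: 09:15-11:15, 11:45-14:30, 15:30-15:45 (subtract 5h to convert from UTC+5).
Priya in UTC: 09:15-11:30, 13:30-17:00 (subtract 3h to convert from UTC+3).
Pita in UTC: 08:15-17:00 (subtract 3h to convert from UTC+3).
Ines in UTC: 08:00-11:00, 11:30-17:00 (subtract 2h to convert from UTC+2).
Elena ∩ Priya: 09:15-11:15, 13:30-14:30, 15:30-15:45.
Elena ∩ Priya ∩ Pita: 09:15-11:15, 13:30-14:30, 15:30-15:45.
Elena ∩ Priya ∩ Pita ∩ Ines: 09:15-11:00, 13:30-14:30, 15:30-15:45.
So the common availability across everyone is 09:15-11:00, 13:30-14:30, 15:30-15:45.
The first common window of at least 60 minutes is 09:15-11:00, so the earliest start is 09:15.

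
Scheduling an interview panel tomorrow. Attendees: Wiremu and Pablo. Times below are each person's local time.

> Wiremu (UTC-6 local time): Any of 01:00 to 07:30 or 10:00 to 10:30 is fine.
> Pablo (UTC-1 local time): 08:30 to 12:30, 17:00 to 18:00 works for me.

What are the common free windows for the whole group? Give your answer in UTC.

Wiremu in UTC: 07:00-13:30, 16:00-16:30 (add 6h to convert from UTC-6).
Pablo in UTC: 09:30-13:30, 18:00-19:00 (add 1h to convert from UTC-1).
Wiremu ∩ Pablo: 09:30-13:30.

09:30-13:30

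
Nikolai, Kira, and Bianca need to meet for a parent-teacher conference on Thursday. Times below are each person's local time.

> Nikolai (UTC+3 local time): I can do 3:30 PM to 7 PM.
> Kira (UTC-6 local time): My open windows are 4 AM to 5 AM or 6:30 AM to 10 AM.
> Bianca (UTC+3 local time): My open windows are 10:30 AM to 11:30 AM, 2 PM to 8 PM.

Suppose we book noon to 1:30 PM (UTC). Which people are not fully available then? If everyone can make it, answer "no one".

Kira, Nikolai

Nikolai in UTC: 12:30-16:00 (subtract 3h to convert from UTC+3).
Kira in UTC: 10:00-11:00, 12:30-16:00 (add 6h to convert from UTC-6).
Bianca in UTC: 07:30-08:30, 11:00-17:00 (subtract 3h to convert from UTC+3).
Nikolai: not fully free for 12:00-13:30. Kira: not fully free for 12:00-13:30. Bianca: free for 12:00-13:30.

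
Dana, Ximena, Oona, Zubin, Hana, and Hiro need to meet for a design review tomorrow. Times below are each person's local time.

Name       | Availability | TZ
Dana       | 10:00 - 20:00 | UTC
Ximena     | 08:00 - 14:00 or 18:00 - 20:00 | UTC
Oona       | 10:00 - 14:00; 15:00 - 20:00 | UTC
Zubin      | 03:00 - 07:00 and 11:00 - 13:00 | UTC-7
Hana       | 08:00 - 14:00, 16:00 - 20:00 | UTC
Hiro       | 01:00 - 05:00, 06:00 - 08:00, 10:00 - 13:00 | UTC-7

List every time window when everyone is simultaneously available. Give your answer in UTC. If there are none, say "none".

Dana in UTC: 10:00-20:00.
Ximena in UTC: 08:00-14:00, 18:00-20:00.
Oona in UTC: 10:00-14:00, 15:00-20:00.
Zubin in UTC: 10:00-14:00, 18:00-20:00 (add 7h to convert from UTC-7).
Hana in UTC: 08:00-14:00, 16:00-20:00.
Hiro in UTC: 08:00-12:00, 13:00-15:00, 17:00-20:00 (add 7h to convert from UTC-7).
Dana ∩ Ximena: 10:00-14:00, 18:00-20:00.
Dana ∩ Ximena ∩ Oona: 10:00-14:00, 18:00-20:00.
Dana ∩ Ximena ∩ Oona ∩ Zubin: 10:00-14:00, 18:00-20:00.
Dana ∩ Ximena ∩ Oona ∩ Zubin ∩ Hana: 10:00-14:00, 18:00-20:00.
Dana ∩ Ximena ∩ Oona ∩ Zubin ∩ Hana ∩ Hiro: 10:00-12:00, 13:00-14:00, 18:00-20:00.

10:00-12:00, 13:00-14:00, 18:00-20:00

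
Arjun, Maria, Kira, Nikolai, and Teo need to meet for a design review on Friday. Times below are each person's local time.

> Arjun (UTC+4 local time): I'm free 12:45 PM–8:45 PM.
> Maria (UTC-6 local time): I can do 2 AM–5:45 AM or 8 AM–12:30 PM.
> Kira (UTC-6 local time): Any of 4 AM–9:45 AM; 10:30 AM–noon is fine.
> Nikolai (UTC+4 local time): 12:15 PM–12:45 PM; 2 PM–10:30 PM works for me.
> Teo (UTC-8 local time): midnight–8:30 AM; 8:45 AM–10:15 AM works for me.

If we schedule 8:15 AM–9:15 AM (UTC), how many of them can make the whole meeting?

Arjun in UTC: 08:45-16:45 (subtract 4h to convert from UTC+4).
Maria in UTC: 08:00-11:45, 14:00-18:30 (add 6h to convert from UTC-6).
Kira in UTC: 10:00-15:45, 16:30-18:00 (add 6h to convert from UTC-6).
Nikolai in UTC: 08:15-08:45, 10:00-18:30 (subtract 4h to convert from UTC+4).
Teo in UTC: 08:00-16:30, 16:45-18:15 (add 8h to convert from UTC-8).
Maria and Teo can make the full 08:15-09:15 slot — that's 2.

2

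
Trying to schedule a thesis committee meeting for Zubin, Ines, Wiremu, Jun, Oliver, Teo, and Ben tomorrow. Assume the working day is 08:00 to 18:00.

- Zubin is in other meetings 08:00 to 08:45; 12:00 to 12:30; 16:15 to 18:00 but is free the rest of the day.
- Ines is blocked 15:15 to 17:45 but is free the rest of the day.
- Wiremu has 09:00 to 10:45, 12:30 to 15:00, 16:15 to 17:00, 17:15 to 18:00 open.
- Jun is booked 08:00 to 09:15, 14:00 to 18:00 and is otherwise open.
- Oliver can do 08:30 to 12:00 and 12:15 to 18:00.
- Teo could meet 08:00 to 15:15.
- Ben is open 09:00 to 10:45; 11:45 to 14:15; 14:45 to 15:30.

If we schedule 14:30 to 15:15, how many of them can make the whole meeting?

4

Zubin free: 08:45-12:00, 12:30-16:15 (invert busy blocks within the working day).
Ines free: 08:00-15:15, 17:45-18:00 (invert busy blocks within the working day).
Wiremu free: 09:00-10:45, 12:30-15:00, 16:15-17:00, 17:15-18:00.
Jun free: 09:15-14:00 (invert busy blocks within the working day).
Oliver free: 08:30-12:00, 12:15-18:00.
Teo free: 08:00-15:15.
Ben free: 09:00-10:45, 11:45-14:15, 14:45-15:30.
Zubin, Ines, Oliver, and Teo can make the full 14:30-15:15 slot — that's 4.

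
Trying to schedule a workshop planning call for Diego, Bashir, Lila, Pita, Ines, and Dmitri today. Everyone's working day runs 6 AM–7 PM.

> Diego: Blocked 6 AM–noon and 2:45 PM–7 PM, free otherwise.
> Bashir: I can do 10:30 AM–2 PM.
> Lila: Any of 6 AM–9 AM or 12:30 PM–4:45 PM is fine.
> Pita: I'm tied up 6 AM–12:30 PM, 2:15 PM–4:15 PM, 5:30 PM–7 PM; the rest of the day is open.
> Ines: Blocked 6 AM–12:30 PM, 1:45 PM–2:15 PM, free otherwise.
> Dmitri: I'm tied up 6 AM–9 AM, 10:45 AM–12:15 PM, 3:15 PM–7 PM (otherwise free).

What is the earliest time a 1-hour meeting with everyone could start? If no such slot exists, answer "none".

Diego free: 12:00-14:45 (invert busy blocks within the working day).
Bashir free: 10:30-14:00.
Lila free: 06:00-09:00, 12:30-16:45.
Pita free: 12:30-14:15, 16:15-17:30 (invert busy blocks within the working day).
Ines free: 12:30-13:45, 14:15-19:00 (invert busy blocks within the working day).
Dmitri free: 09:00-10:45, 12:15-15:15 (invert busy blocks within the working day).
Diego ∩ Bashir: 12:00-14:00.
Diego ∩ Bashir ∩ Lila: 12:30-14:00.
Diego ∩ Bashir ∩ Lila ∩ Pita: 12:30-14:00.
Diego ∩ Bashir ∩ Lila ∩ Pita ∩ Ines: 12:30-13:45.
Diego ∩ Bashir ∩ Lila ∩ Pita ∩ Ines ∩ Dmitri: 12:30-13:45.
So the common availability across everyone is 12:30-13:45.
The first common window of at least 60 minutes is 12:30-13:45, so the earliest start is 12:30.

12:30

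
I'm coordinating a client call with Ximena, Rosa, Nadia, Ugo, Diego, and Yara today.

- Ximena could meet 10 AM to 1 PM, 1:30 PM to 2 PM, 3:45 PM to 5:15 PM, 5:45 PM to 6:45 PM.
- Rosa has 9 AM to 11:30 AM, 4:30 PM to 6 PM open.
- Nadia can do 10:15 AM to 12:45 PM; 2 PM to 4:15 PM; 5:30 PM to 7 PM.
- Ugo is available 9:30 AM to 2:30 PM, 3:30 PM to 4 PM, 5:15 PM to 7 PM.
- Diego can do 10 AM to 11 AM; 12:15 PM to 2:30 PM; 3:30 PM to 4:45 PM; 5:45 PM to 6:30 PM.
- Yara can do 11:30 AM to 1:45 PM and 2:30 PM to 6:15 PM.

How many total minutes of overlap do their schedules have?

15

Ximena ∩ Rosa: 10:00-11:30, 16:30-17:15, 17:45-18:00.
Ximena ∩ Rosa ∩ Nadia: 10:15-11:30, 17:45-18:00.
Ximena ∩ Rosa ∩ Nadia ∩ Ugo: 10:15-11:30, 17:45-18:00.
Ximena ∩ Rosa ∩ Nadia ∩ Ugo ∩ Diego: 10:15-11:00, 17:45-18:00.
Ximena ∩ Rosa ∩ Nadia ∩ Ugo ∩ Diego ∩ Yara: 17:45-18:00.
So the common availability across everyone is 17:45-18:00.
That's a single block of 15 minutes.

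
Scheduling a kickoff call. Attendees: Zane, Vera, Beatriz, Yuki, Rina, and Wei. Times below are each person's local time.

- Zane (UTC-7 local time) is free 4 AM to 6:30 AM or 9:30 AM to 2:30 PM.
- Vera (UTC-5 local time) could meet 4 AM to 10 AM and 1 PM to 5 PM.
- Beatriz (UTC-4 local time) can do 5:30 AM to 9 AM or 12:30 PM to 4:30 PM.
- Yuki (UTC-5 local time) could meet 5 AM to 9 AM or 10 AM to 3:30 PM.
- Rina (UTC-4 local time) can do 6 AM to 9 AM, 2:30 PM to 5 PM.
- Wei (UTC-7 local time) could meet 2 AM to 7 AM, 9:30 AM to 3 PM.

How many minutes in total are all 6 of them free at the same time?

240

Zane in UTC: 11:00-13:30, 16:30-21:30 (add 7h to convert from UTC-7).
Vera in UTC: 09:00-15:00, 18:00-22:00 (add 5h to convert from UTC-5).
Beatriz in UTC: 09:30-13:00, 16:30-20:30 (add 4h to convert from UTC-4).
Yuki in UTC: 10:00-14:00, 15:00-20:30 (add 5h to convert from UTC-5).
Rina in UTC: 10:00-13:00, 18:30-21:00 (add 4h to convert from UTC-4).
Wei in UTC: 09:00-14:00, 16:30-22:00 (add 7h to convert from UTC-7).
Zane ∩ Vera: 11:00-13:30, 18:00-21:30.
Zane ∩ Vera ∩ Beatriz: 11:00-13:00, 18:00-20:30.
Zane ∩ Vera ∩ Beatriz ∩ Yuki: 11:00-13:00, 18:00-20:30.
Zane ∩ Vera ∩ Beatriz ∩ Yuki ∩ Rina: 11:00-13:00, 18:30-20:30.
Zane ∩ Vera ∩ Beatriz ∩ Yuki ∩ Rina ∩ Wei: 11:00-13:00, 18:30-20:30.
Those are the intersection windows.
Summing the common windows: 120 + 120 = 240 minutes.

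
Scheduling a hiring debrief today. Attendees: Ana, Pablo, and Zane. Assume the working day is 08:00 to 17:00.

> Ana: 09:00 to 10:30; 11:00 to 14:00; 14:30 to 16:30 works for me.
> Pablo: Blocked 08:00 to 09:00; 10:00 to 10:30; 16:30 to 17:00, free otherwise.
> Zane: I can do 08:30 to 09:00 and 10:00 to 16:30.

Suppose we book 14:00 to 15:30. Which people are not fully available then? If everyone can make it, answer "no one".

Ana

Ana free: 09:00-10:30, 11:00-14:00, 14:30-16:30.
Pablo free: 09:00-10:00, 10:30-16:30 (invert busy blocks within the working day).
Zane free: 08:30-09:00, 10:00-16:30.
Ana: not fully free for 14:00-15:30. Pablo: free for 14:00-15:30. Zane: free for 14:00-15:30.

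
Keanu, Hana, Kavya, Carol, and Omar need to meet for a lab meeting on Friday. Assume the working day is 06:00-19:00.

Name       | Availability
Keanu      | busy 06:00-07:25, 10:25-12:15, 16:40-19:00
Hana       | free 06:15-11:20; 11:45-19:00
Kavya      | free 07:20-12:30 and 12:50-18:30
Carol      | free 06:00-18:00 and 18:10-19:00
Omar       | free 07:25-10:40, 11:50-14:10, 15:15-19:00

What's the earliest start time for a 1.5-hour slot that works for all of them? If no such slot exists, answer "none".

07:25

Keanu free: 07:25-10:25, 12:15-16:40 (invert busy blocks within the working day).
Hana free: 06:15-11:20, 11:45-19:00.
Kavya free: 07:20-12:30, 12:50-18:30.
Carol free: 06:00-18:00, 18:10-19:00.
Omar free: 07:25-10:40, 11:50-14:10, 15:15-19:00.
Keanu ∩ Hana: 07:25-10:25, 12:15-16:40.
Keanu ∩ Hana ∩ Kavya: 07:25-10:25, 12:15-12:30, 12:50-16:40.
Keanu ∩ Hana ∩ Kavya ∩ Carol: 07:25-10:25, 12:15-12:30, 12:50-16:40.
Keanu ∩ Hana ∩ Kavya ∩ Carol ∩ Omar: 07:25-10:25, 12:15-12:30, 12:50-14:10, 15:15-16:40.
So the common availability across everyone is 07:25-10:25, 12:15-12:30, 12:50-14:10, 15:15-16:40.
The first common window of at least 90 minutes is 07:25-10:25, so the earliest start is 07:25.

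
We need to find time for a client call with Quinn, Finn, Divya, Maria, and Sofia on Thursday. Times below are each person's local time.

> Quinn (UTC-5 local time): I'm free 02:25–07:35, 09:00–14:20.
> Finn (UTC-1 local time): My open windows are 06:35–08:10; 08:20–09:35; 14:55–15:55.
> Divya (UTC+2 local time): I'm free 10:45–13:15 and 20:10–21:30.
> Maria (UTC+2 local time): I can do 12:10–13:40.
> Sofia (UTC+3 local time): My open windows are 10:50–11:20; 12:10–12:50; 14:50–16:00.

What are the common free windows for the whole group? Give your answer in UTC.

Quinn in UTC: 07:25-12:35, 14:00-19:20 (add 5h to convert from UTC-5).
Finn in UTC: 07:35-09:10, 09:20-10:35, 15:55-16:55 (add 1h to convert from UTC-1).
Divya in UTC: 08:45-11:15, 18:10-19:30 (subtract 2h to convert from UTC+2).
Maria in UTC: 10:10-11:40 (subtract 2h to convert from UTC+2).
Sofia in UTC: 07:50-08:20, 09:10-09:50, 11:50-13:00 (subtract 3h to convert from UTC+3).
Quinn ∩ Finn: 07:35-09:10, 09:20-10:35, 15:55-16:55.
Quinn ∩ Finn ∩ Divya: 08:45-09:10, 09:20-10:35.
Quinn ∩ Finn ∩ Divya ∩ Maria: 10:10-10:35.
Quinn ∩ Finn ∩ Divya ∩ Maria ∩ Sofia: ∅.
There is no time when everyone is free.

none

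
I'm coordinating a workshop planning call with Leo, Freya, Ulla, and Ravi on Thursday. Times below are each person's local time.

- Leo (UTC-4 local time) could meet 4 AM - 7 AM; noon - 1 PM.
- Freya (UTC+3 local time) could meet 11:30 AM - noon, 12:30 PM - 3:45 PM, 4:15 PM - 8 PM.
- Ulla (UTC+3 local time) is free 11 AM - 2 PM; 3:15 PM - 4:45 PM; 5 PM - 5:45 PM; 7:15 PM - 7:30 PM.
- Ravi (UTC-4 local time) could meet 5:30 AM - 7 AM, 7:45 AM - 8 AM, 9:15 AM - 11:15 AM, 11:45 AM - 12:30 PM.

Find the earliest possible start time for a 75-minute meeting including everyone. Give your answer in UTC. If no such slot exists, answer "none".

09:30

Leo in UTC: 08:00-11:00, 16:00-17:00 (add 4h to convert from UTC-4).
Freya in UTC: 08:30-09:00, 09:30-12:45, 13:15-17:00 (subtract 3h to convert from UTC+3).
Ulla in UTC: 08:00-11:00, 12:15-13:45, 14:00-14:45, 16:15-16:30 (subtract 3h to convert from UTC+3).
Ravi in UTC: 09:30-11:00, 11:45-12:00, 13:15-15:15, 15:45-16:30 (add 4h to convert from UTC-4).
Leo ∩ Freya: 08:30-09:00, 09:30-11:00, 16:00-17:00.
Leo ∩ Freya ∩ Ulla: 08:30-09:00, 09:30-11:00, 16:15-16:30.
Leo ∩ Freya ∩ Ulla ∩ Ravi: 09:30-11:00, 16:15-16:30.
The first common window of at least 75 minutes is 09:30-11:00, so the earliest start is 09:30.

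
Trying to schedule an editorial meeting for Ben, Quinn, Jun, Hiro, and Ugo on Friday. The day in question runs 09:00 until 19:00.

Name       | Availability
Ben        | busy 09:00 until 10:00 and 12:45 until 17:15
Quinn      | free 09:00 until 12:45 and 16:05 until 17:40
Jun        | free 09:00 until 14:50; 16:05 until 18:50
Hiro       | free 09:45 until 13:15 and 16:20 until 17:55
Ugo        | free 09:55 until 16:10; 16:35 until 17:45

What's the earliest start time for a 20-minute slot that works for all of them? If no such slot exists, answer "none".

Ben free: 10:00-12:45, 17:15-19:00 (invert busy blocks within the working day).
Quinn free: 09:00-12:45, 16:05-17:40.
Jun free: 09:00-14:50, 16:05-18:50.
Hiro free: 09:45-13:15, 16:20-17:55.
Ugo free: 09:55-16:10, 16:35-17:45.
Ben ∩ Quinn: 10:00-12:45, 17:15-17:40.
Ben ∩ Quinn ∩ Jun: 10:00-12:45, 17:15-17:40.
Ben ∩ Quinn ∩ Jun ∩ Hiro: 10:00-12:45, 17:15-17:40.
Ben ∩ Quinn ∩ Jun ∩ Hiro ∩ Ugo: 10:00-12:45, 17:15-17:40.
The first common window of at least 20 minutes is 10:00-12:45, so the earliest start is 10:00.

10:00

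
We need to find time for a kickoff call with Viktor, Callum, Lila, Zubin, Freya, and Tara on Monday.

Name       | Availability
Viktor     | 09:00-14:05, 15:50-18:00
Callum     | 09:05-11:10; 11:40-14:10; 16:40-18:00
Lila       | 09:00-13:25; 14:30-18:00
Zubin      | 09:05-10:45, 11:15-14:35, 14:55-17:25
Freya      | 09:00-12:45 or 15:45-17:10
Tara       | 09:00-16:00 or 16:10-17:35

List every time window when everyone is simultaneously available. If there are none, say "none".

Viktor ∩ Callum: 09:05-11:10, 11:40-14:05, 16:40-18:00.
Viktor ∩ Callum ∩ Lila: 09:05-11:10, 11:40-13:25, 16:40-18:00.
Viktor ∩ Callum ∩ Lila ∩ Zubin: 09:05-10:45, 11:40-13:25, 16:40-17:25.
Viktor ∩ Callum ∩ Lila ∩ Zubin ∩ Freya: 09:05-10:45, 11:40-12:45, 16:40-17:10.
Viktor ∩ Callum ∩ Lila ∩ Zubin ∩ Freya ∩ Tara: 09:05-10:45, 11:40-12:45, 16:40-17:10.
Those are the intersection windows.

09:05-10:45, 11:40-12:45, 16:40-17:10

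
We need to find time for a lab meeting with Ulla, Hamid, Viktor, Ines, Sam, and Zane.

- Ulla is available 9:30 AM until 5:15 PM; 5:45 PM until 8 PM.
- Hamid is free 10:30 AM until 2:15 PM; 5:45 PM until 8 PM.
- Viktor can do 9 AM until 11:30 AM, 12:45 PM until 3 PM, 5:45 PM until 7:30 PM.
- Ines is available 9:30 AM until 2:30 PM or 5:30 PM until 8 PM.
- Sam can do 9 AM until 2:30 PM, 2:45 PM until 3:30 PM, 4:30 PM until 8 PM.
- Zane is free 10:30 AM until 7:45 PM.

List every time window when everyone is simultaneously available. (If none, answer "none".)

10:30-11:30, 12:45-14:15, 17:45-19:30

Ulla ∩ Hamid: 10:30-14:15, 17:45-20:00.
Ulla ∩ Hamid ∩ Viktor: 10:30-11:30, 12:45-14:15, 17:45-19:30.
Ulla ∩ Hamid ∩ Viktor ∩ Ines: 10:30-11:30, 12:45-14:15, 17:45-19:30.
Ulla ∩ Hamid ∩ Viktor ∩ Ines ∩ Sam: 10:30-11:30, 12:45-14:15, 17:45-19:30.
Ulla ∩ Hamid ∩ Viktor ∩ Ines ∩ Sam ∩ Zane: 10:30-11:30, 12:45-14:15, 17:45-19:30.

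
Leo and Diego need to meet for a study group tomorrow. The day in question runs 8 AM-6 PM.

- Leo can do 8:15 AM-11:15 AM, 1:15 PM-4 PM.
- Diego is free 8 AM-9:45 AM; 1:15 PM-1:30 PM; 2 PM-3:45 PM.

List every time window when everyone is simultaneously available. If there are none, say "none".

08:15-09:45, 13:15-13:30, 14:00-15:45

Leo ∩ Diego: 08:15-09:45, 13:15-13:30, 14:00-15:45.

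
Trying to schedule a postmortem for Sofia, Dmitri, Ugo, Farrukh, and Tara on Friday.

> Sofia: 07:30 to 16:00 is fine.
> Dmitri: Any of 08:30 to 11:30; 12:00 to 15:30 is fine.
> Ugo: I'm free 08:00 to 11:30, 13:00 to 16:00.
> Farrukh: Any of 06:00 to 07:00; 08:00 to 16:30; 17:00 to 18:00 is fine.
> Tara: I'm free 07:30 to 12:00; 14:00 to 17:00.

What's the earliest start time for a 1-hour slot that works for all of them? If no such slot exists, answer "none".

08:30

Sofia ∩ Dmitri: 08:30-11:30, 12:00-15:30.
Sofia ∩ Dmitri ∩ Ugo: 08:30-11:30, 13:00-15:30.
Sofia ∩ Dmitri ∩ Ugo ∩ Farrukh: 08:30-11:30, 13:00-15:30.
Sofia ∩ Dmitri ∩ Ugo ∩ Farrukh ∩ Tara: 08:30-11:30, 14:00-15:30.
Those are the intersection windows.
The first common window of at least 60 minutes is 08:30-11:30, so the earliest start is 08:30.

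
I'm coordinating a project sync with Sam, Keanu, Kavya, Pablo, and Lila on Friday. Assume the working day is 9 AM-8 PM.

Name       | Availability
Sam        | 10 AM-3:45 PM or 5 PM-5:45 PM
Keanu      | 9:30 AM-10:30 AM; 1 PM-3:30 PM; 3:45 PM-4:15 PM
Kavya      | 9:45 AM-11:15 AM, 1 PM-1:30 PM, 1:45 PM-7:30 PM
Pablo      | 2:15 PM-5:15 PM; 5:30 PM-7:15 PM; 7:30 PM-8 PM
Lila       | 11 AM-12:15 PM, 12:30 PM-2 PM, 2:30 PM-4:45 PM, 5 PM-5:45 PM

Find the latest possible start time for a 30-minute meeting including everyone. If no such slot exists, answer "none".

Sam ∩ Keanu: 10:00-10:30, 13:00-15:30.
Sam ∩ Keanu ∩ Kavya: 10:00-10:30, 13:00-13:30, 13:45-15:30.
Sam ∩ Keanu ∩ Kavya ∩ Pablo: 14:15-15:30.
Sam ∩ Keanu ∩ Kavya ∩ Pablo ∩ Lila: 14:30-15:30.
Those are the intersection windows.
The last common window of at least 30 minutes is 14:30-15:30; a 30-minute meeting can start as late as 15:00 and still end by 15:30.

15:00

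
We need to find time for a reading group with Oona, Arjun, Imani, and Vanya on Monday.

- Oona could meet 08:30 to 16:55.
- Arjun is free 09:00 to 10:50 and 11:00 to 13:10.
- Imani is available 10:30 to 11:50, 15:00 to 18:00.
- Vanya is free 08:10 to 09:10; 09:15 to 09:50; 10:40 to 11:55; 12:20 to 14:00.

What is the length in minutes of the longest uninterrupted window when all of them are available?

50

Oona ∩ Arjun: 09:00-10:50, 11:00-13:10.
Oona ∩ Arjun ∩ Imani: 10:30-10:50, 11:00-11:50.
Oona ∩ Arjun ∩ Imani ∩ Vanya: 10:40-10:50, 11:00-11:50.
So the common availability across everyone is 10:40-10:50, 11:00-11:50.
The longest is 11:00-11:50 at 50 minutes.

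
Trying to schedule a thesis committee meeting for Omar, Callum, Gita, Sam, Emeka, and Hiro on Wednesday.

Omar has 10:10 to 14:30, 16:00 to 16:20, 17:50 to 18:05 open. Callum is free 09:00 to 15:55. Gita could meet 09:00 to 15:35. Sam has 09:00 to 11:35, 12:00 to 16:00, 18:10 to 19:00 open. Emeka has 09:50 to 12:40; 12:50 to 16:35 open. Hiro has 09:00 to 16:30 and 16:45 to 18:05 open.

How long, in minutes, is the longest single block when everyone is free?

Omar ∩ Callum: 10:10-14:30.
Omar ∩ Callum ∩ Gita: 10:10-14:30.
Omar ∩ Callum ∩ Gita ∩ Sam: 10:10-11:35, 12:00-14:30.
Omar ∩ Callum ∩ Gita ∩ Sam ∩ Emeka: 10:10-11:35, 12:00-12:40, 12:50-14:30.
Omar ∩ Callum ∩ Gita ∩ Sam ∩ Emeka ∩ Hiro: 10:10-11:35, 12:00-12:40, 12:50-14:30.
The longest is 12:50-14:30 at 100 minutes.

100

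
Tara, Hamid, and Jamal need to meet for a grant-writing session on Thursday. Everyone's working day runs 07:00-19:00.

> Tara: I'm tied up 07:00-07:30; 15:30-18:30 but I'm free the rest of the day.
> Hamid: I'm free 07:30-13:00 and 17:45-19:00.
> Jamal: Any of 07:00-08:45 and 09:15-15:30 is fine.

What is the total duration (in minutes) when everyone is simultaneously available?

Tara free: 07:30-15:30, 18:30-19:00 (invert busy blocks within the working day).
Hamid free: 07:30-13:00, 17:45-19:00.
Jamal free: 07:00-08:45, 09:15-15:30.
Tara ∩ Hamid: 07:30-13:00, 18:30-19:00.
Tara ∩ Hamid ∩ Jamal: 07:30-08:45, 09:15-13:00.
So the common availability across everyone is 07:30-08:45, 09:15-13:00.
Summing the common windows: 75 + 225 = 300 minutes.

300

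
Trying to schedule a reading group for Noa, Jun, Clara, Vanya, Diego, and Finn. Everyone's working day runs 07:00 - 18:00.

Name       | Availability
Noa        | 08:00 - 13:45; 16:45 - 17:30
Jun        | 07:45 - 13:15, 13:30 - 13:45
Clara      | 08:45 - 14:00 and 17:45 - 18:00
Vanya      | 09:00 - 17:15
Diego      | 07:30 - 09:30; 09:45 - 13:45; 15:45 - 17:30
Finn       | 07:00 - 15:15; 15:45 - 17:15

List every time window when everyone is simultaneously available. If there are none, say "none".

09:00-09:30, 09:45-13:15, 13:30-13:45

Noa ∩ Jun: 08:00-13:15, 13:30-13:45.
Noa ∩ Jun ∩ Clara: 08:45-13:15, 13:30-13:45.
Noa ∩ Jun ∩ Clara ∩ Vanya: 09:00-13:15, 13:30-13:45.
Noa ∩ Jun ∩ Clara ∩ Vanya ∩ Diego: 09:00-09:30, 09:45-13:15, 13:30-13:45.
Noa ∩ Jun ∩ Clara ∩ Vanya ∩ Diego ∩ Finn: 09:00-09:30, 09:45-13:15, 13:30-13:45.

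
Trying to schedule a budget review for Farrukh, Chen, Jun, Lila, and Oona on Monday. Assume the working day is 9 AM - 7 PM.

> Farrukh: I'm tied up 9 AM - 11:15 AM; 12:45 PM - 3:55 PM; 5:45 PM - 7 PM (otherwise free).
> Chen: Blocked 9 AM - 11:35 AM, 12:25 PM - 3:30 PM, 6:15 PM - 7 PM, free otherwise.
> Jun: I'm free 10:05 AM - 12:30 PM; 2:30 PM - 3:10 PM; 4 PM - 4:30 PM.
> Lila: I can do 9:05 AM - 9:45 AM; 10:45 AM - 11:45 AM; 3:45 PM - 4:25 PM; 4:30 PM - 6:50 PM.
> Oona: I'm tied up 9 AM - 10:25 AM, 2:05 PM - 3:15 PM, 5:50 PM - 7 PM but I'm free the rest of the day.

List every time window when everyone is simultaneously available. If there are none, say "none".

Farrukh free: 11:15-12:45, 15:55-17:45 (invert busy blocks within the working day).
Chen free: 11:35-12:25, 15:30-18:15 (invert busy blocks within the working day).
Jun free: 10:05-12:30, 14:30-15:10, 16:00-16:30.
Lila free: 09:05-09:45, 10:45-11:45, 15:45-16:25, 16:30-18:50.
Oona free: 10:25-14:05, 15:15-17:50 (invert busy blocks within the working day).
Farrukh ∩ Chen: 11:35-12:25, 15:55-17:45.
Farrukh ∩ Chen ∩ Jun: 11:35-12:25, 16:00-16:30.
Farrukh ∩ Chen ∩ Jun ∩ Lila: 11:35-11:45, 16:00-16:25.
Farrukh ∩ Chen ∩ Jun ∩ Lila ∩ Oona: 11:35-11:45, 16:00-16:25.

11:35-11:45, 16:00-16:25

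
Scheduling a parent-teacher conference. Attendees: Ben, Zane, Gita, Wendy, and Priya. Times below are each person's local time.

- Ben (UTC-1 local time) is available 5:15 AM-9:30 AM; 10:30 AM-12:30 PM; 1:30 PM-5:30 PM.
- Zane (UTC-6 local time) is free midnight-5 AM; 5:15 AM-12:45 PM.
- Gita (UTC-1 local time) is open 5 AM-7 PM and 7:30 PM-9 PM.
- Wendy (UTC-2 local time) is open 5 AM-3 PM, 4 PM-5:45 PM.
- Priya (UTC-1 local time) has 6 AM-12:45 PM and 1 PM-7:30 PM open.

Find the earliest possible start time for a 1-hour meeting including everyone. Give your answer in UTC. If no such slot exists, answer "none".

07:00

Ben in UTC: 06:15-10:30, 11:30-13:30, 14:30-18:30 (add 1h to convert from UTC-1).
Zane in UTC: 06:00-11:00, 11:15-18:45 (add 6h to convert from UTC-6).
Gita in UTC: 06:00-20:00, 20:30-22:00 (add 1h to convert from UTC-1).
Wendy in UTC: 07:00-17:00, 18:00-19:45 (add 2h to convert from UTC-2).
Priya in UTC: 07:00-13:45, 14:00-20:30 (add 1h to convert from UTC-1).
Ben ∩ Zane: 06:15-10:30, 11:30-13:30, 14:30-18:30.
Ben ∩ Zane ∩ Gita: 06:15-10:30, 11:30-13:30, 14:30-18:30.
Ben ∩ Zane ∩ Gita ∩ Wendy: 07:00-10:30, 11:30-13:30, 14:30-17:00, 18:00-18:30.
Ben ∩ Zane ∩ Gita ∩ Wendy ∩ Priya: 07:00-10:30, 11:30-13:30, 14:30-17:00, 18:00-18:30.
So the common availability across everyone is 07:00-10:30, 11:30-13:30, 14:30-17:00, 18:00-18:30.
The first common window of at least 60 minutes is 07:00-10:30, so the earliest start is 07:00.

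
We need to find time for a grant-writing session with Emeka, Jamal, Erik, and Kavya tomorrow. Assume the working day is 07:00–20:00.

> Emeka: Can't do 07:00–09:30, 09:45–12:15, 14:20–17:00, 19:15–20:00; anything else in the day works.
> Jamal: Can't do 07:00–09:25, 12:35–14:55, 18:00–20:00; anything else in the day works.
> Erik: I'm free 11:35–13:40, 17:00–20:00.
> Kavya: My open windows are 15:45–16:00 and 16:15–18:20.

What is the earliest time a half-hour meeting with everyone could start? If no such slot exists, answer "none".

17:00

Emeka free: 09:30-09:45, 12:15-14:20, 17:00-19:15 (invert busy blocks within the working day).
Jamal free: 09:25-12:35, 14:55-18:00 (invert busy blocks within the working day).
Erik free: 11:35-13:40, 17:00-20:00.
Kavya free: 15:45-16:00, 16:15-18:20.
Emeka ∩ Jamal: 09:30-09:45, 12:15-12:35, 17:00-18:00.
Emeka ∩ Jamal ∩ Erik: 12:15-12:35, 17:00-18:00.
Emeka ∩ Jamal ∩ Erik ∩ Kavya: 17:00-18:00.
Those are the intersection windows.
The first common window of at least 30 minutes is 17:00-18:00, so the earliest start is 17:00.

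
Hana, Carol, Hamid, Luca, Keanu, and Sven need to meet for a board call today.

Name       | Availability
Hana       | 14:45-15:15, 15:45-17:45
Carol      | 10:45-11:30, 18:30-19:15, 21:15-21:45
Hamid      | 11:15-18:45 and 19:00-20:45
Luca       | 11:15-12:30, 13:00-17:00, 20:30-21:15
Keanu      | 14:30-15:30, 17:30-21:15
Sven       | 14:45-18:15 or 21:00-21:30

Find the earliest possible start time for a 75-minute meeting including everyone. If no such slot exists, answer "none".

Hana ∩ Carol: ∅.
Hana ∩ Carol ∩ Hamid: ∅.
Hana ∩ Carol ∩ Hamid ∩ Luca: ∅.
Hana ∩ Carol ∩ Hamid ∩ Luca ∩ Keanu: ∅.
Hana ∩ Carol ∩ Hamid ∩ Luca ∩ Keanu ∩ Sven: ∅.
There is no time when everyone is free.
No common window is at least 75 minutes long.

none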